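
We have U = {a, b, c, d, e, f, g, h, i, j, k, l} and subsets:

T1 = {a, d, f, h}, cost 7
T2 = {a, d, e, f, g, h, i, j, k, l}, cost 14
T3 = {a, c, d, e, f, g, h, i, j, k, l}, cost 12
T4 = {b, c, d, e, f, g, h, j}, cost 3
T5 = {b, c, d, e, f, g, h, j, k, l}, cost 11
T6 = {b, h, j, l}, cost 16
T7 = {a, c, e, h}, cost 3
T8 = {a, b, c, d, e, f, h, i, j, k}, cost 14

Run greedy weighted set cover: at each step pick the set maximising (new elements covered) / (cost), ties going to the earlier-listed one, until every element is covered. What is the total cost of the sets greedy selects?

15

Pick 1: T4 adds 8 new (b, c, d, e, f, g, h, j) at cost 3 (ratio 8/3).
Pick 2: T3 adds 4 new (a, i, k, l) at cost 12 (ratio 4/12).
Greedy total cost: 3 + 12 = 15.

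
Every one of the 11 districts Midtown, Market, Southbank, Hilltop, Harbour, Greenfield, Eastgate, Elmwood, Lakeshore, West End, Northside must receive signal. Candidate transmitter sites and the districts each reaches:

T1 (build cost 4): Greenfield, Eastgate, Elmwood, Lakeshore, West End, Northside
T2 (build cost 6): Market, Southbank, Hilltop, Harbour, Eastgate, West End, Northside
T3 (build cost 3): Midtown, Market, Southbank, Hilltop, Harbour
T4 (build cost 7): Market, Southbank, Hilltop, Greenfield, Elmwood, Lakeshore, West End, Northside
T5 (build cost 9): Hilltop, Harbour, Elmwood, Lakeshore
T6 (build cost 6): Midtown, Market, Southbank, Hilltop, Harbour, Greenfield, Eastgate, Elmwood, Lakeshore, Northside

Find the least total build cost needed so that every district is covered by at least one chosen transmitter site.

7

T1, T3 cover every district at build cost 4 + 3 = 7.
Any cover uses at least 2 transmitter sites; among all covering selections none totals below 7.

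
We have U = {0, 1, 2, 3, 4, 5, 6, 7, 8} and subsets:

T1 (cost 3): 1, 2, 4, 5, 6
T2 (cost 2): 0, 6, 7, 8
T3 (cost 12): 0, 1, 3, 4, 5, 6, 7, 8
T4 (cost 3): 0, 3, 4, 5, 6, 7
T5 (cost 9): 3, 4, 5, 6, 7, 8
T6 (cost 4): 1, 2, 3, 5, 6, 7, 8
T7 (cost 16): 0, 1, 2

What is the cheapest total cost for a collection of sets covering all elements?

7

T4, T6 cover every element at cost 3 + 4 = 7.
Any cover uses at least 2 sets; among all covering selections none totals below 7.
Greedy by coverage-per-cost would pick T2, T1, T4 for 8 — worse than the optimum 7.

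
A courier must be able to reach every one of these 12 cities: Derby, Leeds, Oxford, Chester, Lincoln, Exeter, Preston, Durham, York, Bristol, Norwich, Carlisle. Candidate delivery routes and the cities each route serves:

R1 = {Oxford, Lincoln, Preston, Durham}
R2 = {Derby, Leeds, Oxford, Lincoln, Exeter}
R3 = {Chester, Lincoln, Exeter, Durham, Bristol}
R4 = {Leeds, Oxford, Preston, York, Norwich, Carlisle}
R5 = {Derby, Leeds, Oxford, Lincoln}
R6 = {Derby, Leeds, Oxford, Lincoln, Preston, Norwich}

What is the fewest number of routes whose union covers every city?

R2, R3, R4 together cover {Derby, Leeds, Oxford, Chester, Lincoln, Exeter, Preston, Durham, York, Bristol, Norwich, Carlisle} — every city.
No 2 of the 6 routes cover everything (all 15 pairs fall short), so 3 is minimum.

3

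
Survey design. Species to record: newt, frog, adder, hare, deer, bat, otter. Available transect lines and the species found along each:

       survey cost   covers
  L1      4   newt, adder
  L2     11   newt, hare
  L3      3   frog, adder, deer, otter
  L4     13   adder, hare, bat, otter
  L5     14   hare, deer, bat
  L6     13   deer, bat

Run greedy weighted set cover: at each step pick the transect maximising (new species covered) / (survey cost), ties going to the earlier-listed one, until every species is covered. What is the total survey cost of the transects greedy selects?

Pick 1: L3 adds 4 new (frog, adder, deer, otter) at survey cost 3 (ratio 4/3).
Pick 2: L1 adds 1 new (newt) at survey cost 4 (ratio 1/4).
Pick 3: L4 adds 2 new (hare, bat) at survey cost 13 (ratio 2/13).
Greedy total survey cost: 3 + 4 + 13 = 20.

20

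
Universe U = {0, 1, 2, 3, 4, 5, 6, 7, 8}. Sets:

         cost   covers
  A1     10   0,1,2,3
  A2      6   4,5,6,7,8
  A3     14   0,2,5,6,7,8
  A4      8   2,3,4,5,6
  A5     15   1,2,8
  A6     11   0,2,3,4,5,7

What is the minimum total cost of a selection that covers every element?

A1, A2 cover every element at cost 10 + 6 = 16.
Any cover uses at least 2 sets; among all covering selections none totals below 16.

16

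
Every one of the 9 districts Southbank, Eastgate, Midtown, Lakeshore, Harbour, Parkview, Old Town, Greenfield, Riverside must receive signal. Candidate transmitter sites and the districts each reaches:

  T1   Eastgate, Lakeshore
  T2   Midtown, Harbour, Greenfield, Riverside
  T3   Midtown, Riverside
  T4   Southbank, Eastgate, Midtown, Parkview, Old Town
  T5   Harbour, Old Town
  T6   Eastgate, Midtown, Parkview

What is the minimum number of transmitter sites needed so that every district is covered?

T1, T2, T4 together cover {Southbank, Eastgate, Midtown, Lakeshore, Harbour, Parkview, Old Town, Greenfield, Riverside} — every district.
No 2 of the 6 transmitter sites cover everything (all 15 pairs fall short), so 3 is minimum.

3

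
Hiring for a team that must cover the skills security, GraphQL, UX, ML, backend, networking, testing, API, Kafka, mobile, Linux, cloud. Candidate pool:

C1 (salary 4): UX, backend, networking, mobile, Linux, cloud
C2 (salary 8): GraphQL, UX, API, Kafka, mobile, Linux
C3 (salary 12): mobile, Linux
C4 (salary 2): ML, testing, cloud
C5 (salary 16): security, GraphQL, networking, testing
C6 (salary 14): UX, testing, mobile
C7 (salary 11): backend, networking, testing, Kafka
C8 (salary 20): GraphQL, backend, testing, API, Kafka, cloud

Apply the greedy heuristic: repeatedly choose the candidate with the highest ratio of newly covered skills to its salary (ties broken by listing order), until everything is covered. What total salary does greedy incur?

Pick 1: C1 adds 6 new (UX, backend, networking, mobile, Linux, cloud) at salary 4 (ratio 6/4).
Pick 2: C4 adds 2 new (ML, testing) at salary 2 (ratio 2/2).
Pick 3: C2 adds 3 new (GraphQL, API, Kafka) at salary 8 (ratio 3/8).
Pick 4: C5 adds 1 new (security) at salary 16 (ratio 1/16).
Greedy total salary: 4 + 2 + 8 + 16 = 30.

30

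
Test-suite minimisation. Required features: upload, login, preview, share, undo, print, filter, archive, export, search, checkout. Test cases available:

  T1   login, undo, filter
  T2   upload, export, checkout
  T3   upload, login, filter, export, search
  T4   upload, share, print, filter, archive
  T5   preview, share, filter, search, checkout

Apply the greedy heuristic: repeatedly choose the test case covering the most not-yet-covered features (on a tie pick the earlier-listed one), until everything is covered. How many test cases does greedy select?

Pick 1: T3 covers 5 new features (upload, login, filter, export, search).
Pick 2: T4 covers 3 new features (share, print, archive).
Pick 3: T5 covers 2 new features (preview, checkout).
Pick 4: T1 covers 1 new features (undo).
Greedy uses 4 test cases.

4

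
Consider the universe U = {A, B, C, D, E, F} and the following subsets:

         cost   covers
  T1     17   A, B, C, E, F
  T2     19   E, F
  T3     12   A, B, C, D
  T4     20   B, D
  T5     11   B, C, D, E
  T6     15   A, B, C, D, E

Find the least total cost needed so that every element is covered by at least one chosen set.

T1, T5 cover every element at cost 17 + 11 = 28.
Any cover uses at least 2 sets; among all covering selections none totals below 28.

28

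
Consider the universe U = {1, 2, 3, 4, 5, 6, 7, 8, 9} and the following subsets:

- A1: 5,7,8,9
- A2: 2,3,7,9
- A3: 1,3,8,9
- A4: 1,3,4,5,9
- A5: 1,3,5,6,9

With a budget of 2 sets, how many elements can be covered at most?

7

Choosing A1, A4 covers {1, 3, 4, 5, 7, 8, 9} — 7 elements.
No choice of 2 sets does better; here 2, 6 are left uncovered.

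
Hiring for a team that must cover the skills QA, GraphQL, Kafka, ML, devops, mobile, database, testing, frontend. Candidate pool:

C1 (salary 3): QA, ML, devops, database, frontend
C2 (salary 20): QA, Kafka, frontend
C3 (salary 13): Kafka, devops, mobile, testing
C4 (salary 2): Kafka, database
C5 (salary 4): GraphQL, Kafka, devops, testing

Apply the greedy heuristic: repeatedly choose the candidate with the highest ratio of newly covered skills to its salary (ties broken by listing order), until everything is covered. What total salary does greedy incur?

Pick 1: C1 adds 5 new (QA, ML, devops, database, frontend) at salary 3 (ratio 5/3).
Pick 2: C5 adds 3 new (GraphQL, Kafka, testing) at salary 4 (ratio 3/4).
Pick 3: C3 adds 1 new (mobile) at salary 13 (ratio 1/13).
Greedy total salary: 3 + 4 + 13 = 20.

20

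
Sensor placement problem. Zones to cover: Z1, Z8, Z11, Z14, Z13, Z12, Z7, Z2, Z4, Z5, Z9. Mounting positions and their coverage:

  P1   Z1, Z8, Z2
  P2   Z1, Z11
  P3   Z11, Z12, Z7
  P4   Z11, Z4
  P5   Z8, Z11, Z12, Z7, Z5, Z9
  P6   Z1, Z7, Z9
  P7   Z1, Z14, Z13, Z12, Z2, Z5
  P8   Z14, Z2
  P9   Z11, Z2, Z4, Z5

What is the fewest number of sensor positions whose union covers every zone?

3

P4, P5, P7 together cover {Z1, Z8, Z11, Z14, Z13, Z12, Z7, Z2, Z4, Z5, Z9} — every zone.
No 2 of the 9 sensor positions cover everything (all 36 pairs fall short), so 3 is minimum.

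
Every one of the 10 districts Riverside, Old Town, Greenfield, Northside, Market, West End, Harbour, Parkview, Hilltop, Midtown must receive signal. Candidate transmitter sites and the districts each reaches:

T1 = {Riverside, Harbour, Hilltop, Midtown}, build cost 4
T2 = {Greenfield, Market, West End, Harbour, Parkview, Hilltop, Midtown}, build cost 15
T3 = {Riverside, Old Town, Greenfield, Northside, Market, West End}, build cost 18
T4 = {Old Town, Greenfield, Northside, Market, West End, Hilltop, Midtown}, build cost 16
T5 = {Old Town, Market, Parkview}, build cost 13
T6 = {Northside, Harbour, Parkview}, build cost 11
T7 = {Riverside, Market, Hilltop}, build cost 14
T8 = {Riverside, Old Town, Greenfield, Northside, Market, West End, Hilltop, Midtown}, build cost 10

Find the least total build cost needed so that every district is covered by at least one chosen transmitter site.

T6, T8 cover every district at build cost 11 + 10 = 21.
Any cover uses at least 2 transmitter sites; among all covering selections none totals below 21.
Greedy by coverage-per-build cost would pick T1, T8, T6 for 25 — worse than the optimum 21.

21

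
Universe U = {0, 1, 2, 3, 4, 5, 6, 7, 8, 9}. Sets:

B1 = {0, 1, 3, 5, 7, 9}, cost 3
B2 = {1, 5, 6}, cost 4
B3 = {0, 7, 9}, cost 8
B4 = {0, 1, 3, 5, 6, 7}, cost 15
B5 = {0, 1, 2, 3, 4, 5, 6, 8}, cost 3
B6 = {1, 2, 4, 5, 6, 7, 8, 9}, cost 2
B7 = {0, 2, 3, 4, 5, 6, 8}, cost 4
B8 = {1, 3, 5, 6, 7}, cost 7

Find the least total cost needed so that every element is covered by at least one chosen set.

5

B1, B6 cover every element at cost 3 + 2 = 5.
Any cover uses at least 2 sets; among all covering selections none totals below 5.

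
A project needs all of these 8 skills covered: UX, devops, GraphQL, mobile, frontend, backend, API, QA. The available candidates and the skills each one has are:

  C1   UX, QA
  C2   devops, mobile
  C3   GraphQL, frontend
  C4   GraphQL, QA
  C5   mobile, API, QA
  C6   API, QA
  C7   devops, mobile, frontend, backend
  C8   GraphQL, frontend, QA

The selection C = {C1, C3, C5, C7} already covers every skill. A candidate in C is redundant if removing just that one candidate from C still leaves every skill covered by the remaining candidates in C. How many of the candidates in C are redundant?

Drop C1: UX uncovered — not redundant.
Drop C3: GraphQL uncovered — not redundant.
Drop C5: API uncovered — not redundant.
Drop C7: devops, backend uncovered — not redundant.
None of the candidates in C is redundant.

0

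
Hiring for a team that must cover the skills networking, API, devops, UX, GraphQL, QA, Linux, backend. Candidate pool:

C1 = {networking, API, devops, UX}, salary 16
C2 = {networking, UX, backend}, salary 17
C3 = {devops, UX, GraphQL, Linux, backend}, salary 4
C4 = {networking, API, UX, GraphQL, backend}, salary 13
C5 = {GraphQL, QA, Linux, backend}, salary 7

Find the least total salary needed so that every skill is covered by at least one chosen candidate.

C1, C5 cover every skill at salary 16 + 7 = 23.
Any cover uses at least 2 candidates; among all covering selections none totals below 23.
Greedy by coverage-per-salary would pick C3, C4, C5 for 24 — worse than the optimum 23.

23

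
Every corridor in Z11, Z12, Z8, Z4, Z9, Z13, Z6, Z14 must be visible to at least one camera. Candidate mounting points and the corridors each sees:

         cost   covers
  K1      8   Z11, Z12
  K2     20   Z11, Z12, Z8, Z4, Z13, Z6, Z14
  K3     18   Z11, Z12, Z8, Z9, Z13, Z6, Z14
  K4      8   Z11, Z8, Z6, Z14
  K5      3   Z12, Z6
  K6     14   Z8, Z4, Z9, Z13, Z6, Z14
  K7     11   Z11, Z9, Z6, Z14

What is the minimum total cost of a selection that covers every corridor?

K1, K6 cover every corridor at cost 8 + 14 = 22.
Any cover uses at least 2 camera mounts; among all covering selections none totals below 22.
Greedy by coverage-per-cost would pick K5, K4, K6 for 25 — worse than the optimum 22.

22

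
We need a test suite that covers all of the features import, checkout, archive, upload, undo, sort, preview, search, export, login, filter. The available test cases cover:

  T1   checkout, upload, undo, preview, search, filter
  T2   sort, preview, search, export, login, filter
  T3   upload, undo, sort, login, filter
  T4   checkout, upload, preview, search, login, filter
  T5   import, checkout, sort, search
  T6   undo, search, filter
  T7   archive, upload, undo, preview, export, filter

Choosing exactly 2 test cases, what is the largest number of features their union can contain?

Choosing T5, T7 covers {import, checkout, archive, upload, undo, sort, preview, search, export, filter} — 10 features.
No choice of 2 test cases does better; here login is left uncovered.

10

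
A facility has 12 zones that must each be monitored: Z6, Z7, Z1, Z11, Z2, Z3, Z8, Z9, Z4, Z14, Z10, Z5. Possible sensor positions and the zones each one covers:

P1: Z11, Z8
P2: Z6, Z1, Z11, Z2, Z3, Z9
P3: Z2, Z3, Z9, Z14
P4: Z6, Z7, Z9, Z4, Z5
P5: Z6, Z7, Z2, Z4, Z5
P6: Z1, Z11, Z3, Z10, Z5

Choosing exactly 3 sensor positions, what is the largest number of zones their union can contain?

Choosing P3, P4, P6 covers {Z6, Z7, Z1, Z11, Z2, Z3, Z9, Z4, Z14, Z10, Z5} — 11 zones.
No choice of 3 sensor positions does better; here Z8 is left uncovered.

11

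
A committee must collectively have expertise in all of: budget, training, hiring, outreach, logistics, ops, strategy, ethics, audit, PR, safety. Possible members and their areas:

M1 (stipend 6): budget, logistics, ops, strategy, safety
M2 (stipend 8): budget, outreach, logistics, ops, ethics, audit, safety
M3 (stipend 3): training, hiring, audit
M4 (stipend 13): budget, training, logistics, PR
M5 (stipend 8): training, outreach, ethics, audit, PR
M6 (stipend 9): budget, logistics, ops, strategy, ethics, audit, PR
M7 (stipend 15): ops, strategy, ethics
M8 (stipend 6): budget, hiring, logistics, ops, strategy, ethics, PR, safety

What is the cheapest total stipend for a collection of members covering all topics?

14

M5, M8 cover every topic at stipend 8 + 6 = 14.
Any cover uses at least 2 members; among all covering selections none totals below 14.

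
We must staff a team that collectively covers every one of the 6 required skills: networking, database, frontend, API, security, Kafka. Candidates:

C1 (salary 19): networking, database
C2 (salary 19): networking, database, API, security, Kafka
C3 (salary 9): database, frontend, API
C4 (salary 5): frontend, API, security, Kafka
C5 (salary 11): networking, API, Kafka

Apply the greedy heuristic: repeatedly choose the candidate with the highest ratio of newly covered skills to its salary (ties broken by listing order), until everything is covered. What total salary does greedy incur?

Pick 1: C4 adds 4 new (frontend, API, security, Kafka) at salary 5 (ratio 4/5).
Pick 2: C3 adds 1 new (database) at salary 9 (ratio 1/9).
Pick 3: C5 adds 1 new (networking) at salary 11 (ratio 1/11).
Greedy total salary: 5 + 9 + 11 = 25. (The true optimum is 24, so greedy overshoots here.)

25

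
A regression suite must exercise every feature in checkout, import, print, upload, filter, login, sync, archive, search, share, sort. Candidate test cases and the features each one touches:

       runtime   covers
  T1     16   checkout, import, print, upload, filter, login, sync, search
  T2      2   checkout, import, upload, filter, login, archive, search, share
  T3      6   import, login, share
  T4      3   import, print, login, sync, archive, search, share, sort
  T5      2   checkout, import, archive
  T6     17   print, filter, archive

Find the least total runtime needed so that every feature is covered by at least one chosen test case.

5

T2, T4 cover every feature at runtime 2 + 3 = 5.
Any cover uses at least 2 test cases; among all covering selections none totals below 5.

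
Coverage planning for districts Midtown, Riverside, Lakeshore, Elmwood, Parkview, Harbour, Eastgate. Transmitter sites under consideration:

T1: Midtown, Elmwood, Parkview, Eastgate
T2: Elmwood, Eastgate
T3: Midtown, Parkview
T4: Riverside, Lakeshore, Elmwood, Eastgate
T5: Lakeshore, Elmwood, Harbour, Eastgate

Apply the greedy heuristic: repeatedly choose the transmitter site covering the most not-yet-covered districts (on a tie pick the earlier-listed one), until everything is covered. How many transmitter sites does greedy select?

Pick 1: T1 covers 4 new districts (Midtown, Elmwood, Parkview, Eastgate).
Pick 2: T4 covers 2 new districts (Riverside, Lakeshore).
Pick 3: T5 covers 1 new districts (Harbour).
Greedy uses 3 transmitter sites.

3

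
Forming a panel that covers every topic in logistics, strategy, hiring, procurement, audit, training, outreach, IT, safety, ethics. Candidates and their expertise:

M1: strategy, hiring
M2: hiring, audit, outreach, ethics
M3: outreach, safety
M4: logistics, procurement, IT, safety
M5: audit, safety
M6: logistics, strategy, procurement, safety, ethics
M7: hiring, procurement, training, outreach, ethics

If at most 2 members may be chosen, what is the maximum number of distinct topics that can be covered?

8

Choosing M2, M4 covers {logistics, hiring, procurement, audit, outreach, IT, safety, ethics} — 8 topics.
No choice of 2 members does better; here strategy, training are left uncovered.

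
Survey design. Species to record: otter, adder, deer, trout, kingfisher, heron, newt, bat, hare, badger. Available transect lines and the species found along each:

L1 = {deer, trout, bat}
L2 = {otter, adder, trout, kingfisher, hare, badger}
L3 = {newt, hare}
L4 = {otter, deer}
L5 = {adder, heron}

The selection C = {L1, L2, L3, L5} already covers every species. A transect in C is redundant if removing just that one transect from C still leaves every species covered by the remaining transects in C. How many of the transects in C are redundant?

0

Drop L1: deer, bat uncovered — not redundant.
Drop L2: otter, kingfisher, badger uncovered — not redundant.
Drop L3: newt uncovered — not redundant.
Drop L5: heron uncovered — not redundant.
None of the transects in C is redundant.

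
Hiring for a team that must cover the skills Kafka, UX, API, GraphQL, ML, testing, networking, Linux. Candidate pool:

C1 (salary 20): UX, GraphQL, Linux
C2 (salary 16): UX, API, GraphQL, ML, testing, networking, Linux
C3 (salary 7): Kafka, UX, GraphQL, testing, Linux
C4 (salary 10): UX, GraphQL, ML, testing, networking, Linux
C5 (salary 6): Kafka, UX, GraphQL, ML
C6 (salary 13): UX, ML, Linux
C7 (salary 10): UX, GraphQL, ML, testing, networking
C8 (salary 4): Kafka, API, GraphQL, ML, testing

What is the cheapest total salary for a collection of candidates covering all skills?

14

C4, C8 cover every skill at salary 10 + 4 = 14.
Any cover uses at least 2 candidates; among all covering selections none totals below 14.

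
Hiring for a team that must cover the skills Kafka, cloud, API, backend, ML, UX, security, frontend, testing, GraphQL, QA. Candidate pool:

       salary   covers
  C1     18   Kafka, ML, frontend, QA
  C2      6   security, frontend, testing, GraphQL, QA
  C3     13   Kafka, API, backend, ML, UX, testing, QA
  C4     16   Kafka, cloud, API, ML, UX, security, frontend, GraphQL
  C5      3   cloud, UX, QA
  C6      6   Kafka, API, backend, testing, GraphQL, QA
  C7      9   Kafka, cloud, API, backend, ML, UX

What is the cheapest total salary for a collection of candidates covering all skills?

15

C2, C7 cover every skill at salary 6 + 9 = 15.
Any cover uses at least 2 candidates; among all covering selections none totals below 15.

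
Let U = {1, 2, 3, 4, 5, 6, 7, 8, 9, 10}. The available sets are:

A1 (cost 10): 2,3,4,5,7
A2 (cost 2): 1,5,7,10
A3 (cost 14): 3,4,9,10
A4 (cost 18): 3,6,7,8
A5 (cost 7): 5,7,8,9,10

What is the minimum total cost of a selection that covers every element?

37

A1, A2, A4, A5 cover every element at cost 10 + 2 + 18 + 7 = 37.
Any cover uses at least 4 sets; among all covering selections none totals below 37.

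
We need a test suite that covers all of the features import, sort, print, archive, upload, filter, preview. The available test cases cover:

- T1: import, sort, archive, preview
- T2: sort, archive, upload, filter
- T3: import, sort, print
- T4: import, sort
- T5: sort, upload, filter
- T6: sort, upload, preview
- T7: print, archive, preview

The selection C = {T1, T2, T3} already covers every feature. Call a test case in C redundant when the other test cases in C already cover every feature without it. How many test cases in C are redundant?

0

Drop T1: preview uncovered — not redundant.
Drop T2: upload, filter uncovered — not redundant.
Drop T3: print uncovered — not redundant.
None of the test cases in C is redundant.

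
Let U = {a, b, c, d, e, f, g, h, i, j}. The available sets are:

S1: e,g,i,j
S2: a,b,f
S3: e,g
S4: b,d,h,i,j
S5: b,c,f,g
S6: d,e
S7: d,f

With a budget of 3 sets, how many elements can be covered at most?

9

Choosing S1, S2, S4 covers {a, b, d, e, f, g, h, i, j} — 9 elements.
No choice of 3 sets does better; here c is left uncovered.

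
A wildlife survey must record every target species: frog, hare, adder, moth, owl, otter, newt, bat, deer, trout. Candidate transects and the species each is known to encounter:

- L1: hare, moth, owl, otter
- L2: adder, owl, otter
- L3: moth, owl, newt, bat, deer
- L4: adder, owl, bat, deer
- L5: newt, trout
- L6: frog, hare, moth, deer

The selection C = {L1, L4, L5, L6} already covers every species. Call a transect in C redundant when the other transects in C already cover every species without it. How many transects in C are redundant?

Drop L1: otter uncovered — not redundant.
Drop L4: adder, bat uncovered — not redundant.
Drop L5: newt, trout uncovered — not redundant.
Drop L6: frog uncovered — not redundant.
None of the transects in C is redundant.

0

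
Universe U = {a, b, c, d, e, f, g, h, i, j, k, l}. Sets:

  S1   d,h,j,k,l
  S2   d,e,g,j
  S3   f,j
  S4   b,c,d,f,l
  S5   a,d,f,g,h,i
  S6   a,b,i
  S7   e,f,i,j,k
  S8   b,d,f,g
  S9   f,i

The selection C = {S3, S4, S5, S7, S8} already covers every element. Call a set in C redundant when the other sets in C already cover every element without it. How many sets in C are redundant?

Drop S3: the rest still cover every element — redundant.
Drop S4: c, l uncovered — not redundant.
Drop S5: a, h uncovered — not redundant.
Drop S7: e, k uncovered — not redundant.
Drop S8: the rest still cover every element — redundant.
2 redundant: S3, S8.

2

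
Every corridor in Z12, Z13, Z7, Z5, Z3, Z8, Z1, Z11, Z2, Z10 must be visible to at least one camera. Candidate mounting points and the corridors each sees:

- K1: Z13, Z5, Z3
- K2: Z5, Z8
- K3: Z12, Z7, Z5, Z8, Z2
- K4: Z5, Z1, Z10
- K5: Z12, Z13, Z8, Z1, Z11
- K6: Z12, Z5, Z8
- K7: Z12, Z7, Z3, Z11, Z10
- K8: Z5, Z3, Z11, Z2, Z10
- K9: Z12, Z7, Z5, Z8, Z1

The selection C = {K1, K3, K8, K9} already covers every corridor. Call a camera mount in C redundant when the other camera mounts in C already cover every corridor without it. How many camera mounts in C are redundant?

Drop K1: Z13 uncovered — not redundant.
Drop K3: the rest still cover every corridor — redundant.
Drop K8: Z11, Z10 uncovered — not redundant.
Drop K9: Z1 uncovered — not redundant.
1 redundant: K3.

1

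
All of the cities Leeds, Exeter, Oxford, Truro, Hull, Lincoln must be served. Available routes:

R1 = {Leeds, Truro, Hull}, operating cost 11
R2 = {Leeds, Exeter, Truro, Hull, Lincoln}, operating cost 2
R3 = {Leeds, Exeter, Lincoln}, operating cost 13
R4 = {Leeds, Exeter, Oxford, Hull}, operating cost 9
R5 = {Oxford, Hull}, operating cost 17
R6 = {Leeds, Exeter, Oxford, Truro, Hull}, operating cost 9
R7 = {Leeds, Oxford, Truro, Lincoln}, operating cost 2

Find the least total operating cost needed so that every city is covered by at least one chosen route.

4

R2, R7 cover every city at operating cost 2 + 2 = 4.
Any cover uses at least 2 routes; among all covering selections none totals below 4.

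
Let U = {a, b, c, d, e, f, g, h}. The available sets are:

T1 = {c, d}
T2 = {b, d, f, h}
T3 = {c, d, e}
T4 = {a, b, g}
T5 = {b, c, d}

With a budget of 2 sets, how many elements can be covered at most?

6

Choosing T2, T3 covers {b, c, d, e, f, h} — 6 elements.
No choice of 2 sets does better; here a, g are left uncovered.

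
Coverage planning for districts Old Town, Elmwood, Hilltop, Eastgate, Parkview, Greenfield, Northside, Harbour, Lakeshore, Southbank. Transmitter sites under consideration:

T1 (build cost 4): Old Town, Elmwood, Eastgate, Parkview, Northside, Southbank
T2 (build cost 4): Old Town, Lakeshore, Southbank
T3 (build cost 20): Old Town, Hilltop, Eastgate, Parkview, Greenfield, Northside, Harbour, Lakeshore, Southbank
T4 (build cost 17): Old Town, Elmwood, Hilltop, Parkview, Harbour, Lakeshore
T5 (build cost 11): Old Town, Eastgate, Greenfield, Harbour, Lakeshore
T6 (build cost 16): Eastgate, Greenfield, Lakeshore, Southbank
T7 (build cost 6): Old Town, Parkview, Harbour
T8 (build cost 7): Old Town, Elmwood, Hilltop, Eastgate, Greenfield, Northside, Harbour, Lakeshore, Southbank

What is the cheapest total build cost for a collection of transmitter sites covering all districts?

T1, T8 cover every district at build cost 4 + 7 = 11.
Any cover uses at least 2 transmitter sites; among all covering selections none totals below 11.

11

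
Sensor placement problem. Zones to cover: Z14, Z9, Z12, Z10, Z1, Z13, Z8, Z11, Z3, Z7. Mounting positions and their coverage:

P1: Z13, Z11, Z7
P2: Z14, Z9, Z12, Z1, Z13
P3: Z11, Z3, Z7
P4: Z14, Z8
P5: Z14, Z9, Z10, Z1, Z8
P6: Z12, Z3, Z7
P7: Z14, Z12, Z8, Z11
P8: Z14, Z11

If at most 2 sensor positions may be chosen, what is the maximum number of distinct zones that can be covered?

8

Choosing P1, P5 covers {Z14, Z9, Z10, Z1, Z13, Z8, Z11, Z7} — 8 zones.
No choice of 2 sensor positions does better; here Z12, Z3 are left uncovered.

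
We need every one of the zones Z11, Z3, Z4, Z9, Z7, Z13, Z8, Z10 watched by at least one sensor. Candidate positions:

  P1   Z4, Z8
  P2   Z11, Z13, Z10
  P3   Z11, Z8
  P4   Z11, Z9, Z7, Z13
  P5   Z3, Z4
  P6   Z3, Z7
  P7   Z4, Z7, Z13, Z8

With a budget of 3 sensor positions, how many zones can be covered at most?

7

Choosing P1, P2, P4 covers {Z11, Z4, Z9, Z7, Z13, Z8, Z10} — 7 zones.
No choice of 3 sensor positions does better; here Z3 is left uncovered.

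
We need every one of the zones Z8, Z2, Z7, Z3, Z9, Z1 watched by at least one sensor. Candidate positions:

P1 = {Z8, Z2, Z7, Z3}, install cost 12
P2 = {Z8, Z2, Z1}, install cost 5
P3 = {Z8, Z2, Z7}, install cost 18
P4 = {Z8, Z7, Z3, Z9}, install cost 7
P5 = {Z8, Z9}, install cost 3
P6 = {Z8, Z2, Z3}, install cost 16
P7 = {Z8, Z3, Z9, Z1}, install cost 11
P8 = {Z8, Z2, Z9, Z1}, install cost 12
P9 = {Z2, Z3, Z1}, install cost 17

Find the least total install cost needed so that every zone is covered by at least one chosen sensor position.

12

P2, P4 cover every zone at install cost 5 + 7 = 12.
Any cover uses at least 2 sensor positions; among all covering selections none totals below 12.
Greedy by coverage-per-install cost would pick P5, P2, P4 for 15 — worse than the optimum 12.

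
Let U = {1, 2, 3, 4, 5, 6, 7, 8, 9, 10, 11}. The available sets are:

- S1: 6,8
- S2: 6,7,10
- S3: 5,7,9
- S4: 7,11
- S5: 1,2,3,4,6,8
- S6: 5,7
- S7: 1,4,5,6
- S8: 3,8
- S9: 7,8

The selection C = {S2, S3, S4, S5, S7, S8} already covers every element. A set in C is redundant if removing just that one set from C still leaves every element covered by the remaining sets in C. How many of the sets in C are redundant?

Drop S2: 10 uncovered — not redundant.
Drop S3: 9 uncovered — not redundant.
Drop S4: 11 uncovered — not redundant.
Drop S5: 2 uncovered — not redundant.
Drop S7: the rest still cover every element — redundant.
Drop S8: the rest still cover every element — redundant.
2 redundant: S7, S8.

2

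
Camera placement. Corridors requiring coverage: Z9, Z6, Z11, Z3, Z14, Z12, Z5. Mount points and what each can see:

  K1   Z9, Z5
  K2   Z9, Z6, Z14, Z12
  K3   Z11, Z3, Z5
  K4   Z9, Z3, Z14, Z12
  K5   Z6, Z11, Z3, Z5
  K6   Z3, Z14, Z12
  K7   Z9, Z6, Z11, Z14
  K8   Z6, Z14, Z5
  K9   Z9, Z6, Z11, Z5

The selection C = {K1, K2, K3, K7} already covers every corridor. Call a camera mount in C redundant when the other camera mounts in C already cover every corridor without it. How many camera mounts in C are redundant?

2

Drop K1: the rest still cover every corridor — redundant.
Drop K2: Z12 uncovered — not redundant.
Drop K3: Z3 uncovered — not redundant.
Drop K7: the rest still cover every corridor — redundant.
2 redundant: K1, K7.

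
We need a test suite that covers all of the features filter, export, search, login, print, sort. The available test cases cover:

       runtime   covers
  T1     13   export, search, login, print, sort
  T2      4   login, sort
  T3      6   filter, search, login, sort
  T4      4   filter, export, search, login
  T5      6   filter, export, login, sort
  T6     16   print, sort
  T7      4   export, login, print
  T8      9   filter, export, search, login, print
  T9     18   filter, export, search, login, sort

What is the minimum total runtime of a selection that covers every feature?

10

T3, T7 cover every feature at runtime 6 + 4 = 10.
Any cover uses at least 2 test cases; among all covering selections none totals below 10.
Greedy by coverage-per-runtime would pick T4, T2, T7 for 12 — worse than the optimum 10.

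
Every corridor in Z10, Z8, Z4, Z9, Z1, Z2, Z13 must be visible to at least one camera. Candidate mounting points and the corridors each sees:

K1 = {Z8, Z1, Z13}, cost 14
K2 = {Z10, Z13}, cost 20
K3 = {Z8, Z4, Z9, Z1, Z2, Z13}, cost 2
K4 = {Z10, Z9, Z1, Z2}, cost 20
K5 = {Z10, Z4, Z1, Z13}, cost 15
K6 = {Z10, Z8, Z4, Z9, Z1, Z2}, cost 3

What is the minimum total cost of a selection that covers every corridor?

K3, K6 cover every corridor at cost 2 + 3 = 5.
Any cover uses at least 2 camera mounts; among all covering selections none totals below 5.

5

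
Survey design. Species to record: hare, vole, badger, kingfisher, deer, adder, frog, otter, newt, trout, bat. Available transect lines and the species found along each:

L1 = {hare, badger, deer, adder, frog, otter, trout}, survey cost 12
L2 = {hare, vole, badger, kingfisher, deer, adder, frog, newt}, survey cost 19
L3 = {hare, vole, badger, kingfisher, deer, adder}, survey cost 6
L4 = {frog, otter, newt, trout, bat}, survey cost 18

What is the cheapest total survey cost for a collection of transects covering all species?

24

L3, L4 cover every species at survey cost 6 + 18 = 24.
Any cover uses at least 2 transects; among all covering selections none totals below 24.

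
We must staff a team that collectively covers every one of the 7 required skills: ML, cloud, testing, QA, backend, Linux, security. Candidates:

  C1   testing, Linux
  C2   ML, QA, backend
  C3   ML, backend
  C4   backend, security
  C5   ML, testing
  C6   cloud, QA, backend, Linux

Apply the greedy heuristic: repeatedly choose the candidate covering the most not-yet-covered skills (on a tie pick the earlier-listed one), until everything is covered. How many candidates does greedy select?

Pick 1: C6 covers 4 new skills (cloud, QA, backend, Linux).
Pick 2: C5 covers 2 new skills (ML, testing).
Pick 3: C4 covers 1 new skills (security).
Greedy uses 3 candidates.

3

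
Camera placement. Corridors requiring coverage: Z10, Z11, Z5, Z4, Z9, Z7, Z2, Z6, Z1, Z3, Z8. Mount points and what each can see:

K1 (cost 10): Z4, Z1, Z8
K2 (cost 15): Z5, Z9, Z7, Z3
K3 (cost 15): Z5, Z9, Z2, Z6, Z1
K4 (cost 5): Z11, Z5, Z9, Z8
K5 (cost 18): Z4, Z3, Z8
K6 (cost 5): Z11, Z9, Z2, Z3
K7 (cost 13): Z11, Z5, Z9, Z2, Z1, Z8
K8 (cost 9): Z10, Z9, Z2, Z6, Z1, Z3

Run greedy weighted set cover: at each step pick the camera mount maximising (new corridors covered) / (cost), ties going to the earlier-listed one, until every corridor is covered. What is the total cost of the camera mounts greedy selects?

Pick 1: K4 adds 4 new (Z11, Z5, Z9, Z8) at cost 5 (ratio 4/5).
Pick 2: K8 adds 5 new (Z10, Z2, Z6, Z1, Z3) at cost 9 (ratio 5/9).
Pick 3: K1 adds 1 new (Z4) at cost 10 (ratio 1/10).
Pick 4: K2 adds 1 new (Z7) at cost 15 (ratio 1/15).
Greedy total cost: 5 + 9 + 10 + 15 = 39.

39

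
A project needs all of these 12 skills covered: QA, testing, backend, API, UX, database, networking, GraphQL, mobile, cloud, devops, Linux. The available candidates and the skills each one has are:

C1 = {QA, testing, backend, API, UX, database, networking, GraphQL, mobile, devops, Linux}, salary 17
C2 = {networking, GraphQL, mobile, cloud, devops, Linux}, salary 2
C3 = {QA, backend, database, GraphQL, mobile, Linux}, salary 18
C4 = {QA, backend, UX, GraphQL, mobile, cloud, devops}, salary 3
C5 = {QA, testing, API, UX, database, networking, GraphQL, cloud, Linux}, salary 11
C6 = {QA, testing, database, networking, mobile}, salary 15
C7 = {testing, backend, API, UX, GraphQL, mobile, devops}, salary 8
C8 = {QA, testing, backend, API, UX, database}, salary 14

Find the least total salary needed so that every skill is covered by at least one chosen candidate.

14

C4, C5 cover every skill at salary 3 + 11 = 14.
Any cover uses at least 2 candidates; among all covering selections none totals below 14.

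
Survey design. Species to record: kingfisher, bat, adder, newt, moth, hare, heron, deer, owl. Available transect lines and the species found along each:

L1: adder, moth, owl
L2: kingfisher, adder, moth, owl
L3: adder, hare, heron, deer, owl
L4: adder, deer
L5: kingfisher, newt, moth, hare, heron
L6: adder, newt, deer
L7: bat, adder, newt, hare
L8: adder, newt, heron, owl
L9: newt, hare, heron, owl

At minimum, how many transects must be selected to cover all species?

L2, L3, L7 together cover {kingfisher, bat, adder, newt, moth, hare, heron, deer, owl} — every species.
No 2 of the 9 transects cover everything (all 36 pairs fall short), so 3 is minimum.

3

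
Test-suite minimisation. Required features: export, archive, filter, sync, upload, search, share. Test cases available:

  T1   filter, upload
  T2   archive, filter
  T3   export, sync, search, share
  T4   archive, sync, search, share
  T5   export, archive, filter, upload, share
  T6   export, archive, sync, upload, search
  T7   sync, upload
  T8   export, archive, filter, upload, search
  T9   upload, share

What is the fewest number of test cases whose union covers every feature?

T3, T5 together cover {export, archive, filter, sync, upload, search, share} — every feature.
No single test case contains all 7 features, so 2 is optimal.

2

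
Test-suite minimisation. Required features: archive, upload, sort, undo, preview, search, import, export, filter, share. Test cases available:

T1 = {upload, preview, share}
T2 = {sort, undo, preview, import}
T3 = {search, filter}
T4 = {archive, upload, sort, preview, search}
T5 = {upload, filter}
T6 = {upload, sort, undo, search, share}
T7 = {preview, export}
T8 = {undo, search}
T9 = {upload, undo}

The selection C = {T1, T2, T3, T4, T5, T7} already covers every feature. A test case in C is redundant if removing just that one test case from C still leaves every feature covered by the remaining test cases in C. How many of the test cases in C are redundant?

Drop T1: share uncovered — not redundant.
Drop T2: undo, import uncovered — not redundant.
Drop T3: the rest still cover every feature — redundant.
Drop T4: archive uncovered — not redundant.
Drop T5: the rest still cover every feature — redundant.
Drop T7: export uncovered — not redundant.
2 redundant: T3, T5.

2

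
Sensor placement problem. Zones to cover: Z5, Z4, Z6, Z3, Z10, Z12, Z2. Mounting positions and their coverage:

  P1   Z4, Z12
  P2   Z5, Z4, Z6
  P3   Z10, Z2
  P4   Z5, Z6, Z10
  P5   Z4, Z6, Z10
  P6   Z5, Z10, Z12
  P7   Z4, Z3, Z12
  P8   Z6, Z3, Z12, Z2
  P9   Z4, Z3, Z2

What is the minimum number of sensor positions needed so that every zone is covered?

P1, P4, P8 together cover {Z5, Z4, Z6, Z3, Z10, Z12, Z2} — every zone.
No 2 of the 9 sensor positions cover everything (all 36 pairs fall short), so 3 is minimum.

3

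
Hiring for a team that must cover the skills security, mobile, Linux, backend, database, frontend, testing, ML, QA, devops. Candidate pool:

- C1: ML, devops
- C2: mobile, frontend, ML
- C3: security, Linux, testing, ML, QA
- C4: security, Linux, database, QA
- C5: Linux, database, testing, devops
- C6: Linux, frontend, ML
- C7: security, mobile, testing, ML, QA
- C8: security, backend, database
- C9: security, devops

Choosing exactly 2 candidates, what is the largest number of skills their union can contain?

Choosing C5, C7 covers {security, mobile, Linux, database, testing, ML, QA, devops} — 8 skills.
No choice of 2 candidates does better; here backend, frontend are left uncovered.

8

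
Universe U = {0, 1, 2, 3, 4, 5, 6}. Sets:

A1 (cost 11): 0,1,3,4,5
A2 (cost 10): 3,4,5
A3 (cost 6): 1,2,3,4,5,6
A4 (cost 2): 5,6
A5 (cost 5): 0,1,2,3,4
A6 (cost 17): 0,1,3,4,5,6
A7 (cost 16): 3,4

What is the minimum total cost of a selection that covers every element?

7

A4, A5 cover every element at cost 2 + 5 = 7.
Any cover uses at least 2 sets; among all covering selections none totals below 7.
Greedy by coverage-per-cost would pick A3, A5 for 11 — worse than the optimum 7.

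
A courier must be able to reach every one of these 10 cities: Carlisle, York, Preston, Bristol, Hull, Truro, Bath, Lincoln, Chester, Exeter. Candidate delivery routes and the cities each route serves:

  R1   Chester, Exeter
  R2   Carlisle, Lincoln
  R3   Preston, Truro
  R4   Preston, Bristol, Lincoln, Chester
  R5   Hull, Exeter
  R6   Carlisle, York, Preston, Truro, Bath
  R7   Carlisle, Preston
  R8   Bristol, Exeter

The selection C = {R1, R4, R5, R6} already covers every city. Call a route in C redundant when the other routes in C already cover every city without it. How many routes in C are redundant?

1

Drop R1: the rest still cover every city — redundant.
Drop R4: Bristol, Lincoln uncovered — not redundant.
Drop R5: Hull uncovered — not redundant.
Drop R6: Carlisle, York, Truro, Bath uncovered — not redundant.
1 redundant: R1.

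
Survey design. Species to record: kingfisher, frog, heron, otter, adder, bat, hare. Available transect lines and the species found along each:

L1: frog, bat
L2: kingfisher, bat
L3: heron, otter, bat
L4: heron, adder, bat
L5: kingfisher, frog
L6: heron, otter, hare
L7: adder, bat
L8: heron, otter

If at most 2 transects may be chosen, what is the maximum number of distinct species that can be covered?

5

Choosing L1, L6 covers {frog, heron, otter, bat, hare} — 5 species.
No choice of 2 transects does better; here kingfisher, adder are left uncovered.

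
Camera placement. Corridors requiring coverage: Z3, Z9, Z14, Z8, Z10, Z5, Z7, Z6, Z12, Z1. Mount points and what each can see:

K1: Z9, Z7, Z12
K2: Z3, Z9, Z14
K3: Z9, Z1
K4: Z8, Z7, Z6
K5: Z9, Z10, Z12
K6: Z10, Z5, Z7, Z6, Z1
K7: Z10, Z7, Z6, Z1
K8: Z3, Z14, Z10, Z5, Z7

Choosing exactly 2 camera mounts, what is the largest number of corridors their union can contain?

Choosing K2, K6 covers {Z3, Z9, Z14, Z10, Z5, Z7, Z6, Z1} — 8 corridors.
No choice of 2 camera mounts does better; here Z8, Z12 are left uncovered.

8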